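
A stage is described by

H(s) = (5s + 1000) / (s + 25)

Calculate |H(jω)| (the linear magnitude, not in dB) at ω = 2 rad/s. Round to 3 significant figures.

39.9

Substitute s = j2:
Numerator: 5(j2) + 1000 = 1000 + j10
Denominator: (j2) + 25 = 25 + j2
|N| = √(1000² + 10²) ≈ 1000, ∠N ≈ 0.57°
|D| = √(25² + 2²) ≈ 25.08, ∠D ≈ 4.57°
|H| = 1000 / 25.08 ≈ 39.872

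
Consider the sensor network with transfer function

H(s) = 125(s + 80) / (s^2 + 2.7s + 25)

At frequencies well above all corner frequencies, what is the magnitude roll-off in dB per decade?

Each pole contributes −20 dB/decade at high frequency; each zero contributes +20 dB/decade.
Net: 1 zero(s) − 2 pole(s) → -20 dB/decade.

-20 dB/decade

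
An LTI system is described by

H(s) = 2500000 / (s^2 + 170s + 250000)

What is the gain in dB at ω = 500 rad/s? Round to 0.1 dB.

29.4 dB

At s = jω = j500:
quadratic: (j500)² + 170·j500 + 250000 = 0 + j85000 → |·| ≈ 85000, ∠ ≈ 90.00°
|H| = 2500000 / 85000 ≈ 29.412
Gain = 20 log₁₀(29.412) ≈ 29.37 dB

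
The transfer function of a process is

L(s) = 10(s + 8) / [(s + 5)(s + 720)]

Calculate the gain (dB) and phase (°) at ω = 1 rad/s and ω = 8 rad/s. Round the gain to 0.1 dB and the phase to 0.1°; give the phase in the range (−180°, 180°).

At s = jω = j1:
zero (s+8): 8 + j1 → |·| = √(8²+1²) = √65 ≈ 8.0623, ∠ = arctan(1/8) ≈ 7.13°
pole (s+5): 5 + j1 → |·| = √(5²+1²) = √26 ≈ 5.099, ∠ = arctan(1/5) ≈ 11.31°
pole (s+720): 720 + j1 → |·| = √(720²+1²) = √518401 ≈ 720, ∠ = arctan(1/720) ≈ 0.08°
|L| = 10 · 8.0623 / 3671.3 ≈ 0.02196
Gain = 20 log₁₀(0.02196) ≈ -33.17 dB
∠L = 7.13° − 11.39° = -4.26°

At s = jω = j8:
zero (s+8): 8 + j8 → |·| = √(8²+8²) = √128 ≈ 11.314, ∠ = arctan(8/8) ≈ 45.00°
pole (s+5): 5 + j8 → |·| = √(5²+8²) = √89 ≈ 9.434, ∠ = arctan(8/5) ≈ 57.99°
pole (s+720): 720 + j8 → |·| = √(720²+8²) = √518464 ≈ 720.04, ∠ = arctan(8/720) ≈ 0.64°
|L| = 10 · 11.314 / 6792.9 ≈ 0.016656
Gain = 20 log₁₀(0.016656) ≈ -35.57 dB
∠L = 45.00° − 58.63° = -13.63°

ω = 1: -33.2 dB, -4.3°; ω = 8: -35.6 dB, -13.6°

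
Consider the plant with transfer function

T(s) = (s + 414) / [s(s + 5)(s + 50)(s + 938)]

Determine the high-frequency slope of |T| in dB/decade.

Each pole contributes −20 dB/decade at high frequency; each zero contributes +20 dB/decade.
Net: 1 zero(s) − 4 pole(s) → -60 dB/decade.

-60 dB/decade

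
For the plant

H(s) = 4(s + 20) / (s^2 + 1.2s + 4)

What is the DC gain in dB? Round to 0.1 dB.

H(0) = 4·20 / 4 = 20
20 log₁₀(20) ≈ 26.02 dB

26.0 dB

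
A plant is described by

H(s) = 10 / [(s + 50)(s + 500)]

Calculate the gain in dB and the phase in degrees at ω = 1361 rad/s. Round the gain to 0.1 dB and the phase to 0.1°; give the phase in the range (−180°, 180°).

At s = jω = j1361:
pole (s+50): 50 + j1361 → |·| = √(50²+1361²) = √1854821 ≈ 1361.9, ∠ = arctan(1361/50) ≈ 87.90°
pole (s+500): 500 + j1361 → |·| = √(500²+1361²) = √2102321 ≈ 1449.9, ∠ = arctan(1361/500) ≈ 69.83°
|H| = 10 / 1.9746e+06 ≈ 5.0643e-06
Gain = 20 log₁₀(5.0643e-06) ≈ -105.91 dB
∠H = 0.00° − 157.73° = -157.73°

-105.9 dB, -157.7°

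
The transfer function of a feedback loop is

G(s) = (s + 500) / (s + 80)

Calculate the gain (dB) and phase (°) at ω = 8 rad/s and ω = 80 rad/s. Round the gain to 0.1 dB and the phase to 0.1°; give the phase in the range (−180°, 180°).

Substitute s = j8:
Numerator: (j8) + 500 = 500 + j8
Denominator: (j8) + 80 = 80 + j8
|N| = √(500² + 8²) ≈ 500.06, ∠N ≈ 0.92°
|D| = √(80² + 8²) ≈ 80.399, ∠D ≈ 5.71°
|G| = 500.06 / 80.399 ≈ 6.2197
Gain = 20 log₁₀(6.2197) ≈ 15.88 dB
∠G = 0.92° − 5.71° = -4.79°

Substitute s = j80:
Numerator: (j80) + 500 = 500 + j80
Denominator: (j80) + 80 = 80 + j80
|N| = √(500² + 80²) ≈ 506.36, ∠N ≈ 9.09°
|D| = √(80² + 80²) ≈ 113.14, ∠D ≈ 45.00°
|G| = 506.36 / 113.14 ≈ 4.4755
Gain = 20 log₁₀(4.4755) ≈ 13.02 dB
∠G = 9.09° − 45.00° = -35.91°

ω = 8: 15.9 dB, -4.8°; ω = 80: 13.0 dB, -35.9°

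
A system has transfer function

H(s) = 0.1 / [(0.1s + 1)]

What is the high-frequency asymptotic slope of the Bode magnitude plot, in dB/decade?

-20 dB/decade

Each pole contributes −20 dB/decade at high frequency; each zero contributes +20 dB/decade.
Net: 0 zero(s) − 1 pole(s) → -20 dB/decade.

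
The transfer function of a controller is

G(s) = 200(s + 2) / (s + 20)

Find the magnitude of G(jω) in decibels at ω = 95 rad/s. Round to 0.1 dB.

45.8 dB

At s = jω = j95:
zero (s+2): 2 + j95 → |·| = √(2²+95²) = √9029 ≈ 95.021, ∠ = arctan(95/2) ≈ 88.79°
pole (s+20): 20 + j95 → |·| = √(20²+95²) = √9425 ≈ 97.082, ∠ = arctan(95/20) ≈ 78.11°
|G| = 200 · 95.021 / 97.082 ≈ 195.75
Gain = 20 log₁₀(195.75) ≈ 45.83 dB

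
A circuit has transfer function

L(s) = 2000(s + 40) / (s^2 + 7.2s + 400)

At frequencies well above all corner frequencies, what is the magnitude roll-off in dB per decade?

Each pole contributes −20 dB/decade at high frequency; each zero contributes +20 dB/decade.
Net: 1 zero(s) − 2 pole(s) → -20 dB/decade.

-20 dB/decade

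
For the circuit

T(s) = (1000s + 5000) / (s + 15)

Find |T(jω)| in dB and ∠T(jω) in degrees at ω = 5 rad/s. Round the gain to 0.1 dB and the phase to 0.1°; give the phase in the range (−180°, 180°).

53.0 dB, 26.6°

Substitute s = j5:
Numerator: 1000(j5) + 5000 = 5000 + j5000
Denominator: (j5) + 15 = 15 + j5
|N| = √(5000² + 5000²) ≈ 7071.1, ∠N ≈ 45.00°
|D| = √(15² + 5²) ≈ 15.811, ∠D ≈ 18.43°
|T| = 7071.1 / 15.811 ≈ 447.23
Gain = 20 log₁₀(447.23) ≈ 53.01 dB
∠T = 45.00° − 18.43° = 26.57°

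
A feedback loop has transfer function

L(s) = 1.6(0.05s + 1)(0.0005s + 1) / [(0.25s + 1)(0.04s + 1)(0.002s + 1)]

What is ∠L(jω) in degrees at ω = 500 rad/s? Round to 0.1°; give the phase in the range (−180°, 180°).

-119.9°

At ω = 500 rad/s:
zero (1 + j500·0.05) = 1 + j25 → |·| ≈ 25.02, ∠ ≈ 87.71°
zero (1 + j500·0.0005) = 1 + j0.25 → |·| ≈ 1.0308, ∠ ≈ 14.04°
pole (1 + j500·0.25) = 1 + j125 → |·| ≈ 125, ∠ ≈ 89.54°
pole (1 + j500·0.04) = 1 + j20 → |·| ≈ 20.025, ∠ ≈ 87.14°
pole (1 + j500·0.002) = 1 + j1 → |·| ≈ 1.4142, ∠ ≈ 45.00°
∠L = (87.71° + 14.04°) − (89.54° + 87.14° + 45.00°) = -119.93°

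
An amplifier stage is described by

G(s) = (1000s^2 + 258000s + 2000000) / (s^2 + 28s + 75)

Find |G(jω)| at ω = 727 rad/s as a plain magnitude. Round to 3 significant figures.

Substitute s = j727:
Numerator: 1000(j727)^2 + 258000(j727) + 2000000 = -526529000 + j187566000
Denominator: (j727)^2 + 28(j727) + 75 = -528454 + j20356
|N| = √(526529000² + 187566000²) ≈ 5.5894e+08, ∠N ≈ 160.39°
|D| = √(528454² + 20356²) ≈ 5.2885e+05, ∠D ≈ 177.79°
|G| = 5.5894e+08 / 5.2885e+05 ≈ 1056.9

1.06e+03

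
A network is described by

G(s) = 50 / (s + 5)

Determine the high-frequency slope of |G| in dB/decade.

Each pole contributes −20 dB/decade at high frequency; each zero contributes +20 dB/decade.
Net: 0 zero(s) − 1 pole(s) → -20 dB/decade.

-20 dB/decade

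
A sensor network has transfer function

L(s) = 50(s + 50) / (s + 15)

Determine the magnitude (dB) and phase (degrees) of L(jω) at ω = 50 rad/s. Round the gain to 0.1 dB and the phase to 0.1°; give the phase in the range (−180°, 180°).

At s = jω = j50:
zero (s+50): 50 + j50 → |·| = √(50²+50²) = √5000 ≈ 70.711, ∠ = arctan(50/50) ≈ 45.00°
pole (s+15): 15 + j50 → |·| = √(15²+50²) = √2725 ≈ 52.202, ∠ = arctan(50/15) ≈ 73.30°
|L| = 50 · 70.711 / 52.202 ≈ 67.728
Gain = 20 log₁₀(67.728) ≈ 36.62 dB
∠L = 45.00° − 73.30° = -28.30°

36.6 dB, -28.3°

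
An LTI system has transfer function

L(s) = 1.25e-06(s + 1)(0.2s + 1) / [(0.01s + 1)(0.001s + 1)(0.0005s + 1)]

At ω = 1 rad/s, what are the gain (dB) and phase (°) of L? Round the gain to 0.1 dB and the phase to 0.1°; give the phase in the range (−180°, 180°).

At ω = 1 rad/s:
zero (1 + j1·1) = 1 + j1 → |·| ≈ 1.4142, ∠ ≈ 45.00°
zero (1 + j1·0.2) = 1 + j0.2 → |·| ≈ 1.0198, ∠ ≈ 11.31°
pole (1 + j1·0.01) = 1 + j0.01 → |·| ≈ 1, ∠ ≈ 0.57°
pole (1 + j1·0.001) = 1 + j0.001 → |·| ≈ 1, ∠ ≈ 0.06°
pole (1 + j1·0.0005) = 1 + j0.0005 → |·| ≈ 1, ∠ ≈ 0.03°
|L| = 1.25e-06 · 1.4142 · 1.0198 / (1 · 1 · 1) ≈ 1.8028e-06
Gain = 20 log₁₀(1.8028e-06) ≈ -114.88 dB
∠L = (45.00° + 11.31°) − (0.57° + 0.06° + 0.03°) = 55.65°

-114.9 dB, 55.7°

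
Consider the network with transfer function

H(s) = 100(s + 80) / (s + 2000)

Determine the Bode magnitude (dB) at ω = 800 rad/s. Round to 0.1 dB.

At s = jω = j800:
zero (s+80): 80 + j800 → |·| = √(80²+800²) = √646400 ≈ 803.99, ∠ = arctan(800/80) ≈ 84.29°
pole (s+2000): 2000 + j800 → |·| = √(2000²+800²) = √4640000 ≈ 2154.1, ∠ = arctan(800/2000) ≈ 21.80°
|H| = 100 · 803.99 / 2154.1 ≈ 37.324
Gain = 20 log₁₀(37.324) ≈ 31.44 dB

31.4 dB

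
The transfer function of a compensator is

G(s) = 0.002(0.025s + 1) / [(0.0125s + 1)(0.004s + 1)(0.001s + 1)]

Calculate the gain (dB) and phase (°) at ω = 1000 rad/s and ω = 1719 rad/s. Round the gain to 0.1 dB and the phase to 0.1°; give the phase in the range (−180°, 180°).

At ω = 1000 rad/s:
zero (1 + j1000·0.025) = 1 + j25 → |·| ≈ 25.02, ∠ ≈ 87.71°
pole (1 + j1000·0.0125) = 1 + j12.5 → |·| ≈ 12.54, ∠ ≈ 85.43°
pole (1 + j1000·0.004) = 1 + j4 → |·| ≈ 4.1231, ∠ ≈ 75.96°
pole (1 + j1000·0.001) = 1 + j1 → |·| ≈ 1.4142, ∠ ≈ 45.00°
|G| = 0.002 · 25.02 / (12.54 · 4.1231 · 1.4142) ≈ 0.00068436
Gain = 20 log₁₀(0.00068436) ≈ -63.29 dB
∠G = (87.71°) − (85.43° + 75.96° + 45.00°) = -118.68°

At ω = 1719 rad/s:
zero (1 + j1719·0.025) = 1 + j42.975 → |·| ≈ 42.987, ∠ ≈ 88.67°
pole (1 + j1719·0.0125) = 1 + j21.4875 → |·| ≈ 21.511, ∠ ≈ 87.34°
pole (1 + j1719·0.004) = 1 + j6.876 → |·| ≈ 6.9483, ∠ ≈ 81.73°
pole (1 + j1719·0.001) = 1 + j1.719 → |·| ≈ 1.9887, ∠ ≈ 59.81°
|G| = 0.002 · 42.987 / (21.511 · 6.9483 · 1.9887) ≈ 0.00028924
Gain = 20 log₁₀(0.00028924) ≈ -70.77 dB
∠G = (88.67°) − (87.34° + 81.73° + 59.81°) = -140.21°

ω = 1000: -63.3 dB, -118.7°; ω = 1719: -70.8 dB, -140.2°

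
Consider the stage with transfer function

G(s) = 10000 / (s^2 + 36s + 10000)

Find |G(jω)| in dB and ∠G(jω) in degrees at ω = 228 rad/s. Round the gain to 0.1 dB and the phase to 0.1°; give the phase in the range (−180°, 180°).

At s = jω = j228:
quadratic: (j228)² + 36·j228 + 10000 = -41984 + j8208 → |·| ≈ 42779, ∠ ≈ 168.94°
|G| = 10000 / 42779 ≈ 0.23376
Gain = 20 log₁₀(0.23376) ≈ -12.62 dB
∠G = 0.00° − 168.94° = -168.94°

-12.6 dB, -168.9°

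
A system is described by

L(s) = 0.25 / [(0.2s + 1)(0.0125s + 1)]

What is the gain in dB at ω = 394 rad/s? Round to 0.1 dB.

-64.0 dB

At ω = 394 rad/s:
pole (1 + j394·0.2) = 1 + j78.8 → |·| ≈ 78.806, ∠ ≈ 89.27°
pole (1 + j394·0.0125) = 1 + j4.925 → |·| ≈ 5.0255, ∠ ≈ 78.52°
|L| = 0.25 · 1 / (78.806 · 5.0255) ≈ 0.00063125
Gain = 20 log₁₀(0.00063125) ≈ -64.00 dB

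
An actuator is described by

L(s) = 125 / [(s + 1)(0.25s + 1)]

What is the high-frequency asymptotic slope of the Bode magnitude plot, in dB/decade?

Each pole contributes −20 dB/decade at high frequency; each zero contributes +20 dB/decade.
Net: 0 zero(s) − 2 pole(s) → -40 dB/decade.

-40 dB/decade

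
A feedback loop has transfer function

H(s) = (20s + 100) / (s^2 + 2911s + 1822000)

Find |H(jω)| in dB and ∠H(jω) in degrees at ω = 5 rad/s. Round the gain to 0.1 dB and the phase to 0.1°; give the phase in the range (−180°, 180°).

Substitute s = j5:
Numerator: 20(j5) + 100 = 100 + j100
Denominator: (j5)^2 + 2911(j5) + 1822000 = 1821975 + j14555
|N| = √(100² + 100²) ≈ 141.42, ∠N ≈ 45.00°
|D| = √(1821975² + 14555²) ≈ 1.822e+06, ∠D ≈ 0.46°
|H| = 141.42 / 1.822e+06 ≈ 7.7618e-05
Gain = 20 log₁₀(7.7618e-05) ≈ -82.20 dB
∠H = 45.00° − 0.46° = 44.54°

-82.2 dB, 44.5°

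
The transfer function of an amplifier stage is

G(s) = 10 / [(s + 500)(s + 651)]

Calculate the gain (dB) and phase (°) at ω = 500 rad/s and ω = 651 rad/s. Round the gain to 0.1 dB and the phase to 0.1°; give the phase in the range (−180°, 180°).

At s = jω = j500:
pole (s+500): 500 + j500 → |·| = √(500²+500²) = √500000 ≈ 707.11, ∠ = arctan(500/500) ≈ 45.00°
pole (s+651): 651 + j500 → |·| = √(651²+500²) = √673801 ≈ 820.85, ∠ = arctan(500/651) ≈ 37.53°
|G| = 10 / 5.8043e+05 ≈ 1.7229e-05
Gain = 20 log₁₀(1.7229e-05) ≈ -95.27 dB
∠G = 0.00° − 82.53° = -82.53°

At s = jω = j651:
pole (s+500): 500 + j651 → |·| = √(500²+651²) = √673801 ≈ 820.85, ∠ = arctan(651/500) ≈ 52.47°
pole (s+651): 651 + j651 → |·| = √(651²+651²) = √847602 ≈ 920.65, ∠ = arctan(651/651) ≈ 45.00°
|G| = 10 / 7.5572e+05 ≈ 1.3232e-05
Gain = 20 log₁₀(1.3232e-05) ≈ -97.57 dB
∠G = 0.00° − 97.47° = -97.47°

ω = 500: -95.3 dB, -82.5°; ω = 651: -97.6 dB, -97.5°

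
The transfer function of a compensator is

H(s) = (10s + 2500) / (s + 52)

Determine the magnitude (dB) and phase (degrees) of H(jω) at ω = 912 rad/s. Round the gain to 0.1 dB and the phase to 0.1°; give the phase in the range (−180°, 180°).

20.3 dB, -12.1°

Substitute s = j912:
Numerator: 10(j912) + 2500 = 2500 + j9120
Denominator: (j912) + 52 = 52 + j912
|N| = √(2500² + 9120²) ≈ 9456.4, ∠N ≈ 74.67°
|D| = √(52² + 912²) ≈ 913.48, ∠D ≈ 86.74°
|H| = 9456.4 / 913.48 ≈ 10.352
Gain = 20 log₁₀(10.352) ≈ 20.30 dB
∠H = 74.67° − 86.74° = -12.07°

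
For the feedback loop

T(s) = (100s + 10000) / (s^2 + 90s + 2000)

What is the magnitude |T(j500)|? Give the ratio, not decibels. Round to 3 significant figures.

0.202

Substitute s = j500:
Numerator: 100(j500) + 10000 = 10000 + j50000
Denominator: (j500)^2 + 90(j500) + 2000 = -248000 + j45000
|N| = √(10000² + 50000²) ≈ 50990, ∠N ≈ 78.69°
|D| = √(248000² + 45000²) ≈ 2.5205e+05, ∠D ≈ 169.72°
|T| = 50990 / 2.5205e+05 ≈ 0.2023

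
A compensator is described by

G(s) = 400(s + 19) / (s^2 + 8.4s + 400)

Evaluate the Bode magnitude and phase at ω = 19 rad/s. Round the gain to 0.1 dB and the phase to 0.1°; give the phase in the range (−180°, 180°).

At s = jω = j19:
zero (s+19): 19 + j19 → |·| = √(19²+19²) = √722 ≈ 26.87, ∠ = arctan(19/19) ≈ 45.00°
quadratic: (j19)² + 8.4·j19 + 400 = 39 + j159.6 → |·| ≈ 164.3, ∠ ≈ 76.27°
|G| = 400 · 26.87 / 164.3 ≈ 65.417
Gain = 20 log₁₀(65.417) ≈ 36.31 dB
∠G = 45.00° − 76.27° = -31.27°

36.3 dB, -31.3°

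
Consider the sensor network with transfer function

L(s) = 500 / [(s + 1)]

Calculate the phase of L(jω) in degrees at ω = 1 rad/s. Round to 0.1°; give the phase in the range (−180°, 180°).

At ω = 1 rad/s:
pole (1 + j1·1) = 1 + j1 → |·| ≈ 1.4142, ∠ ≈ 45.00°
∠L = (0°) − (45.00°) = -45.00°

-45.0°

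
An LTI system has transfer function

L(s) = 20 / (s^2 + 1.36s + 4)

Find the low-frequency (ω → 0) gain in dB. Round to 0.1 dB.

14.0 dB

L(0) = 20 / 4 = 5
20 log₁₀(5) ≈ 13.98 dB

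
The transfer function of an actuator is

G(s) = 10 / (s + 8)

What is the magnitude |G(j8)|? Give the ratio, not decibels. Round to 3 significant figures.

Substitute s = j8:
Numerator: 10 = 10 + j0
Denominator: (j8) + 8 = 8 + j8
|N| = √(10² + 0²) ≈ 10, ∠N ≈ 0.00°
|D| = √(8² + 8²) ≈ 11.314, ∠D ≈ 45.00°
|G| = 10 / 11.314 ≈ 0.88386

0.884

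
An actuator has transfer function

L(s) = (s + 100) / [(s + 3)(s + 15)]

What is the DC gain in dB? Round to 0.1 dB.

L(0) = 1·100 / (3·15) ≈ 2.2222
20 log₁₀(2.2222) ≈ 6.94 dB

6.9 dB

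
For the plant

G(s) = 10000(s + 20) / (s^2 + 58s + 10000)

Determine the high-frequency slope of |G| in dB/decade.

Each pole contributes −20 dB/decade at high frequency; each zero contributes +20 dB/decade.
Net: 1 zero(s) − 2 pole(s) → -20 dB/decade.

-20 dB/decade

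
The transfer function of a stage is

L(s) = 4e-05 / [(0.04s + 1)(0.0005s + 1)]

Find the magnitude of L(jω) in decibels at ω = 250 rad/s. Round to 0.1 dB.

-108.1 dB

At ω = 250 rad/s:
pole (1 + j250·0.04) = 1 + j10 → |·| ≈ 10.05, ∠ ≈ 84.29°
pole (1 + j250·0.0005) = 1 + j0.125 → |·| ≈ 1.0078, ∠ ≈ 7.13°
|L| = 4e-05 · 1 / (10.05 · 1.0078) ≈ 3.9493e-06
Gain = 20 log₁₀(3.9493e-06) ≈ -108.07 dB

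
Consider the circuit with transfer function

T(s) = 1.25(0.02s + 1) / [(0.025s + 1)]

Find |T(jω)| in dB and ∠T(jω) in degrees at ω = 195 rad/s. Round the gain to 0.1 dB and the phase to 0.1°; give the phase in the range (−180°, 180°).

At ω = 195 rad/s:
zero (1 + j195·0.02) = 1 + j3.9 → |·| ≈ 4.0262, ∠ ≈ 75.62°
pole (1 + j195·0.025) = 1 + j4.875 → |·| ≈ 4.9765, ∠ ≈ 78.41°
|T| = 1.25 · 4.0262 / (4.9765) ≈ 1.0113
Gain = 20 log₁₀(1.0113) ≈ 0.10 dB
∠T = (75.62°) − (78.41°) = -2.79°

0.1 dB, -2.8°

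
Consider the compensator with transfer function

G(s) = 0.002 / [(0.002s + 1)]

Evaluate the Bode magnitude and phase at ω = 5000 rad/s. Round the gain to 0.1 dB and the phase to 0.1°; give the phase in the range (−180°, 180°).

-74.0 dB, -84.3°

At ω = 5000 rad/s:
pole (1 + j5000·0.002) = 1 + j10 → |·| ≈ 10.05, ∠ ≈ 84.29°
|G| = 0.002 · 1 / (10.05) ≈ 0.000199
Gain = 20 log₁₀(0.000199) ≈ -74.02 dB
∠G = (0°) − (84.29°) = -84.29°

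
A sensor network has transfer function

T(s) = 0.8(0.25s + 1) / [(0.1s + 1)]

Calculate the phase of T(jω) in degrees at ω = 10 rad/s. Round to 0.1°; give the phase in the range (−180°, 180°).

At ω = 10 rad/s:
zero (1 + j10·0.25) = 1 + j2.5 → |·| ≈ 2.6926, ∠ ≈ 68.20°
pole (1 + j10·0.1) = 1 + j1 → |·| ≈ 1.4142, ∠ ≈ 45.00°
∠T = (68.20°) − (45.00°) = 23.20°

23.2°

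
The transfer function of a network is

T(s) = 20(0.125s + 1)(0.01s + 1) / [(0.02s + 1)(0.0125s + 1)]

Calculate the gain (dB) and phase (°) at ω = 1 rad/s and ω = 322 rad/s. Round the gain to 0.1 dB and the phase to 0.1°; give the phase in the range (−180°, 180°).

At ω = 1 rad/s:
zero (1 + j1·0.125) = 1 + j0.125 → |·| ≈ 1.0078, ∠ ≈ 7.13°
zero (1 + j1·0.01) = 1 + j0.01 → |·| ≈ 1, ∠ ≈ 0.57°
pole (1 + j1·0.02) = 1 + j0.02 → |·| ≈ 1.0002, ∠ ≈ 1.15°
pole (1 + j1·0.0125) = 1 + j0.0125 → |·| ≈ 1.0001, ∠ ≈ 0.72°
|T| = 20 · 1.0078 · 1 / (1.0002 · 1.0001) ≈ 20.15
Gain = 20 log₁₀(20.15) ≈ 26.09 dB
∠T = (7.13° + 0.57°) − (1.15° + 0.72°) = 5.83°

At ω = 322 rad/s:
zero (1 + j322·0.125) = 1 + j40.25 → |·| ≈ 40.262, ∠ ≈ 88.58°
zero (1 + j322·0.01) = 1 + j3.22 → |·| ≈ 3.3717, ∠ ≈ 72.75°
pole (1 + j322·0.02) = 1 + j6.44 → |·| ≈ 6.5172, ∠ ≈ 81.17°
pole (1 + j322·0.0125) = 1 + j4.025 → |·| ≈ 4.1474, ∠ ≈ 76.05°
|T| = 20 · 40.262 · 3.3717 / (6.5172 · 4.1474) ≈ 100.45
Gain = 20 log₁₀(100.45) ≈ 40.04 dB
∠T = (88.58° + 72.75°) − (81.17° + 76.05°) = 4.11°

ω = 1: 26.1 dB, 5.8°; ω = 322: 40.0 dB, 4.1°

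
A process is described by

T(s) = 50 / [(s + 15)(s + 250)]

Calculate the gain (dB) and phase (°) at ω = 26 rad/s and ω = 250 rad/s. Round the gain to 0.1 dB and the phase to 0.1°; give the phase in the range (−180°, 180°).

At s = jω = j26:
pole (s+15): 15 + j26 → |·| = √(15²+26²) = √901 ≈ 30.017, ∠ = arctan(26/15) ≈ 60.02°
pole (s+250): 250 + j26 → |·| = √(250²+26²) = √63176 ≈ 251.35, ∠ = arctan(26/250) ≈ 5.94°
|T| = 50 / 7544.8 ≈ 0.0066271
Gain = 20 log₁₀(0.0066271) ≈ -43.57 dB
∠T = 0.00° − 65.96° = -65.96°

At s = jω = j250:
pole (s+15): 15 + j250 → |·| = √(15²+250²) = √62725 ≈ 250.45, ∠ = arctan(250/15) ≈ 86.57°
pole (s+250): 250 + j250 → |·| = √(250²+250²) = √125000 ≈ 353.55, ∠ = arctan(250/250) ≈ 45.00°
|T| = 50 / 88547 ≈ 0.00056467
Gain = 20 log₁₀(0.00056467) ≈ -64.96 dB
∠T = 0.00° − 131.57° = -131.57°

ω = 26: -43.6 dB, -66.0°; ω = 250: -65.0 dB, -131.6°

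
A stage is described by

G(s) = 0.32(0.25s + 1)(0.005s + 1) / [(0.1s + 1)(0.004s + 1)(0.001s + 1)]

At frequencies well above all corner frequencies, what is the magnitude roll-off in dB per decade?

Each pole contributes −20 dB/decade at high frequency; each zero contributes +20 dB/decade.
Net: 2 zero(s) − 3 pole(s) → -20 dB/decade.

-20 dB/decade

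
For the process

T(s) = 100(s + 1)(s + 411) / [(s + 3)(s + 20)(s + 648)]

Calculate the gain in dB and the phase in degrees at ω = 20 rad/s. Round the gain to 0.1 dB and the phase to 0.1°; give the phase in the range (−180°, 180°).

At s = jω = j20:
zero (s+1): 1 + j20 → |·| = √(1²+20²) = √401 ≈ 20.025, ∠ = arctan(20/1) ≈ 87.14°
zero (s+411): 411 + j20 → |·| = √(411²+20²) = √169321 ≈ 411.49, ∠ = arctan(20/411) ≈ 2.79°
pole (s+3): 3 + j20 → |·| = √(3²+20²) = √409 ≈ 20.224, ∠ = arctan(20/3) ≈ 81.47°
pole (s+20): 20 + j20 → |·| = √(20²+20²) = √800 ≈ 28.284, ∠ = arctan(20/20) ≈ 45.00°
pole (s+648): 648 + j20 → |·| = √(648²+20²) = √420304 ≈ 648.31, ∠ = arctan(20/648) ≈ 1.77°
|T| = 100 · 8240.1 / 3.7084e+05 ≈ 2.222
Gain = 20 log₁₀(2.222) ≈ 6.93 dB
∠T = 89.93° − 128.24° = -38.31°

6.9 dB, -38.3°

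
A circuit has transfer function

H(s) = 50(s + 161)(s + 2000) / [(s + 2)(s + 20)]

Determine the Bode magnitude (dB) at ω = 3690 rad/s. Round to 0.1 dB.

35.1 dB

At s = jω = j3690:
zero (s+161): 161 + j3690 → |·| = √(161²+3690²) = √13642021 ≈ 3693.5, ∠ = arctan(3690/161) ≈ 87.50°
zero (s+2000): 2000 + j3690 → |·| = √(2000²+3690²) = √17616100 ≈ 4197.2, ∠ = arctan(3690/2000) ≈ 61.54°
pole (s+2): 2 + j3690 → |·| = √(2²+3690²) = √13616104 ≈ 3690, ∠ = arctan(3690/2) ≈ 89.97°
pole (s+20): 20 + j3690 → |·| = √(20²+3690²) = √13616500 ≈ 3690.1, ∠ = arctan(3690/20) ≈ 89.69°
|H| = 50 · 1.5502e+07 / 1.3616e+07 ≈ 56.926
Gain = 20 log₁₀(56.926) ≈ 35.11 dB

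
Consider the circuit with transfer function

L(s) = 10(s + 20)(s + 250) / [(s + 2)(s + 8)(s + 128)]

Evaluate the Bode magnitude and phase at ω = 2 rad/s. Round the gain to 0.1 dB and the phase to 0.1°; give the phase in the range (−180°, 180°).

At s = jω = j2:
zero (s+20): 20 + j2 → |·| = √(20²+2²) = √404 ≈ 20.1, ∠ = arctan(2/20) ≈ 5.71°
zero (s+250): 250 + j2 → |·| = √(250²+2²) = √62504 ≈ 250.01, ∠ = arctan(2/250) ≈ 0.46°
pole (s+2): 2 + j2 → |·| = √(2²+2²) = √8 ≈ 2.8284, ∠ = arctan(2/2) ≈ 45.00°
pole (s+8): 8 + j2 → |·| = √(8²+2²) = √68 ≈ 8.2462, ∠ = arctan(2/8) ≈ 14.04°
pole (s+128): 128 + j2 → |·| = √(128²+2²) = √16388 ≈ 128.02, ∠ = arctan(2/128) ≈ 0.90°
|L| = 10 · 5025.2 / 2985.9 ≈ 16.83
Gain = 20 log₁₀(16.83) ≈ 24.52 dB
∠L = 6.17° − 59.94° = -53.77°

24.5 dB, -53.8°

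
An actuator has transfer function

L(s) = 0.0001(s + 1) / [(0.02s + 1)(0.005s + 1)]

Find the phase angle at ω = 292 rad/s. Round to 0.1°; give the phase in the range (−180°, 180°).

-46.1°

At ω = 292 rad/s:
zero (1 + j292·1) = 1 + j292 → |·| ≈ 292, ∠ ≈ 89.80°
pole (1 + j292·0.02) = 1 + j5.84 → |·| ≈ 5.925, ∠ ≈ 80.28°
pole (1 + j292·0.005) = 1 + j1.46 → |·| ≈ 1.7696, ∠ ≈ 55.59°
∠L = (89.80°) − (80.28° + 55.59°) = -46.07°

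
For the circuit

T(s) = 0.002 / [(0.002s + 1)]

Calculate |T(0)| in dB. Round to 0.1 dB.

T(0) = 0.002 · 1 / 1 = 0.002
20 log₁₀(0.002) ≈ -53.98 dB

-54.0 dB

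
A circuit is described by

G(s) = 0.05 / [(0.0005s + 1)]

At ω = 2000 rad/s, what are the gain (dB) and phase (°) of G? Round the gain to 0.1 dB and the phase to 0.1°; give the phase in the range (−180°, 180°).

-29.0 dB, -45.0°

At ω = 2000 rad/s:
pole (1 + j2000·0.0005) = 1 + j1 → |·| ≈ 1.4142, ∠ ≈ 45.00°
|G| = 0.05 · 1 / (1.4142) ≈ 0.035356
Gain = 20 log₁₀(0.035356) ≈ -29.03 dB
∠G = (0°) − (45.00°) = -45.00°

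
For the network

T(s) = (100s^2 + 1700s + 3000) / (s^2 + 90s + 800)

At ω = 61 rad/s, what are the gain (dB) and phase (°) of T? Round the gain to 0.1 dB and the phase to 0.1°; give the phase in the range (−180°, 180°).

Substitute s = j61:
Numerator: 100(j61)^2 + 1700(j61) + 3000 = -369100 + j103700
Denominator: (j61)^2 + 90(j61) + 800 = -2921 + j5490
|N| = √(369100² + 103700²) ≈ 3.8339e+05, ∠N ≈ 164.31°
|D| = √(2921² + 5490²) ≈ 6218.7, ∠D ≈ 118.02°
|T| = 3.8339e+05 / 6218.7 ≈ 61.651
Gain = 20 log₁₀(61.651) ≈ 35.80 dB
∠T = 164.31° − 118.02° = 46.29°

35.8 dB, 46.3°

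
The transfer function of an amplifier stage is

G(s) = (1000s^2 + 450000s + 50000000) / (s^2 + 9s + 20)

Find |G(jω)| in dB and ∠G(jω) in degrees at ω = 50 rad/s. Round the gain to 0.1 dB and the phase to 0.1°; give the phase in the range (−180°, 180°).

86.4 dB, -144.4°

Substitute s = j50:
Numerator: 1000(j50)^2 + 450000(j50) + 50000000 = 47500000 + j22500000
Denominator: (j50)^2 + 9(j50) + 20 = -2480 + j450
|N| = √(47500000² + 22500000²) ≈ 5.2559e+07, ∠N ≈ 25.35°
|D| = √(2480² + 450²) ≈ 2520.5, ∠D ≈ 169.72°
|G| = 5.2559e+07 / 2520.5 ≈ 20853
Gain = 20 log₁₀(20853) ≈ 86.38 dB
∠G = 25.35° − 169.72° = -144.37°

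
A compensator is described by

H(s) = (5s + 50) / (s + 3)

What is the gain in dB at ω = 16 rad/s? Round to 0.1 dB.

Substitute s = j16:
Numerator: 5(j16) + 50 = 50 + j80
Denominator: (j16) + 3 = 3 + j16
|N| = √(50² + 80²) ≈ 94.34, ∠N ≈ 57.99°
|D| = √(3² + 16²) ≈ 16.279, ∠D ≈ 79.38°
|H| = 94.34 / 16.279 ≈ 5.7952
Gain = 20 log₁₀(5.7952) ≈ 15.26 dB

15.3 dB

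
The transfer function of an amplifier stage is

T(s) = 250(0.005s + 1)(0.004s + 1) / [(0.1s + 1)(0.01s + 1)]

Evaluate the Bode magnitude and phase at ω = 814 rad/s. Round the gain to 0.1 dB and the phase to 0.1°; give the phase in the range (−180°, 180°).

14.6 dB, -23.2°

At ω = 814 rad/s:
zero (1 + j814·0.005) = 1 + j4.07 → |·| ≈ 4.191, ∠ ≈ 76.20°
zero (1 + j814·0.004) = 1 + j3.256 → |·| ≈ 3.4061, ∠ ≈ 72.93°
pole (1 + j814·0.1) = 1 + j81.4 → |·| ≈ 81.406, ∠ ≈ 89.30°
pole (1 + j814·0.01) = 1 + j8.14 → |·| ≈ 8.2012, ∠ ≈ 83.00°
|T| = 250 · 4.191 · 3.4061 / (81.406 · 8.2012) ≈ 5.3454
Gain = 20 log₁₀(5.3454) ≈ 14.56 dB
∠T = (76.20° + 72.93°) − (89.30° + 83.00°) = -23.17°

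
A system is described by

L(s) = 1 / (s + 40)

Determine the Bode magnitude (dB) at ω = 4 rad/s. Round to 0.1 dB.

-32.1 dB

Substitute s = j4:
Numerator: 1 = 1 + j0
Denominator: (j4) + 40 = 40 + j4
|N| = √(1² + 0²) ≈ 1, ∠N ≈ 0.00°
|D| = √(40² + 4²) ≈ 40.2, ∠D ≈ 5.71°
|L| = 1 / 40.2 ≈ 0.024876
Gain = 20 log₁₀(0.024876) ≈ -32.08 dB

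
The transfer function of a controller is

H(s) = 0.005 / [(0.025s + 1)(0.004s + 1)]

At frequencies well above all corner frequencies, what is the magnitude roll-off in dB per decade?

Each pole contributes −20 dB/decade at high frequency; each zero contributes +20 dB/decade.
Net: 0 zero(s) − 2 pole(s) → -40 dB/decade.

-40 dB/decade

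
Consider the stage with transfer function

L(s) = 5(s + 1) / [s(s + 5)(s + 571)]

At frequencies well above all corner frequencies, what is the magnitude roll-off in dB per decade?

Each pole contributes −20 dB/decade at high frequency; each zero contributes +20 dB/decade.
Net: 1 zero(s) − 3 pole(s) → -40 dB/decade.

-40 dB/decade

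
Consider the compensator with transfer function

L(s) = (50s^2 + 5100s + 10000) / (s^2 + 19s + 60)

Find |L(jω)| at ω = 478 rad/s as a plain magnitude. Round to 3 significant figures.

51.1

Substitute s = j478:
Numerator: 50(j478)^2 + 5100(j478) + 10000 = -11414200 + j2437800
Denominator: (j478)^2 + 19(j478) + 60 = -228424 + j9082
|N| = √(11414200² + 2437800²) ≈ 1.1672e+07, ∠N ≈ 167.94°
|D| = √(228424² + 9082²) ≈ 2.286e+05, ∠D ≈ 177.72°
|L| = 1.1672e+07 / 2.286e+05 ≈ 51.059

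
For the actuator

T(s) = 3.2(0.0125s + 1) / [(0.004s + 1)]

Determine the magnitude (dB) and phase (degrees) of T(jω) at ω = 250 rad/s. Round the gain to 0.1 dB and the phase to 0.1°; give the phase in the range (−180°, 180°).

17.4 dB, 27.3°

At ω = 250 rad/s:
zero (1 + j250·0.0125) = 1 + j3.125 → |·| ≈ 3.2811, ∠ ≈ 72.26°
pole (1 + j250·0.004) = 1 + j1 → |·| ≈ 1.4142, ∠ ≈ 45.00°
|T| = 3.2 · 3.2811 / (1.4142) ≈ 7.4244
Gain = 20 log₁₀(7.4244) ≈ 17.41 dB
∠T = (72.26°) − (45.00°) = 27.26°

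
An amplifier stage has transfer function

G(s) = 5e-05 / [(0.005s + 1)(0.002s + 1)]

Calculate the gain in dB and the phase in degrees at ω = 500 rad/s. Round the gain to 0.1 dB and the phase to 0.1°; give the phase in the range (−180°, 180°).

-97.6 dB, -113.2°

At ω = 500 rad/s:
pole (1 + j500·0.005) = 1 + j2.5 → |·| ≈ 2.6926, ∠ ≈ 68.20°
pole (1 + j500·0.002) = 1 + j1 → |·| ≈ 1.4142, ∠ ≈ 45.00°
|G| = 5e-05 · 1 / (2.6926 · 1.4142) ≈ 1.3131e-05
Gain = 20 log₁₀(1.3131e-05) ≈ -97.63 dB
∠G = (0°) − (68.20° + 45.00°) = -113.20°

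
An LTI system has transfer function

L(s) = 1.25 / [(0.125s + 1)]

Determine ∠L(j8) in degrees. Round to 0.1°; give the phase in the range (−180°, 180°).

At ω = 8 rad/s:
pole (1 + j8·0.125) = 1 + j1 → |·| ≈ 1.4142, ∠ ≈ 45.00°
∠L = (0°) − (45.00°) = -45.00°

-45.0°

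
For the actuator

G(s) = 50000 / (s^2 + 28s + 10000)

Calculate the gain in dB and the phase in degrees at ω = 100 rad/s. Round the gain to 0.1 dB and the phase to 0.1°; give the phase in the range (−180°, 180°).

At s = jω = j100:
quadratic: (j100)² + 28·j100 + 10000 = 0 + j2800 → |·| ≈ 2800, ∠ ≈ 90.00°
|G| = 50000 / 2800 ≈ 17.857
Gain = 20 log₁₀(17.857) ≈ 25.04 dB
∠G = 0.00° − 90.00° = -90.00°

25.0 dB, -90.0°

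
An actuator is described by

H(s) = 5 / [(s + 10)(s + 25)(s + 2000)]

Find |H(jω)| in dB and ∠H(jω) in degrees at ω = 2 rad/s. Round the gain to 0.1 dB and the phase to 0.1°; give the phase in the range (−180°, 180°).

At s = jω = j2:
pole (s+10): 10 + j2 → |·| = √(10²+2²) = √104 ≈ 10.198, ∠ = arctan(2/10) ≈ 11.31°
pole (s+25): 25 + j2 → |·| = √(25²+2²) = √629 ≈ 25.08, ∠ = arctan(2/25) ≈ 4.57°
pole (s+2000): 2000 + j2 → |·| = √(2000²+2²) = √4000004 ≈ 2000, ∠ = arctan(2/2000) ≈ 0.06°
|H| = 5 / 5.1153e+05 ≈ 9.7746e-06
Gain = 20 log₁₀(9.7746e-06) ≈ -100.20 dB
∠H = 0.00° − 15.94° = -15.94°

-100.2 dB, -15.9°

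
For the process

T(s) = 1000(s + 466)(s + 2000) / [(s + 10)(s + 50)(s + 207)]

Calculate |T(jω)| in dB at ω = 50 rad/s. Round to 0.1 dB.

61.7 dB

At s = jω = j50:
zero (s+466): 466 + j50 → |·| = √(466²+50²) = √219656 ≈ 468.67, ∠ = arctan(50/466) ≈ 6.12°
zero (s+2000): 2000 + j50 → |·| = √(2000²+50²) = √4002500 ≈ 2000.6, ∠ = arctan(50/2000) ≈ 1.43°
pole (s+10): 10 + j50 → |·| = √(10²+50²) = √2600 ≈ 50.99, ∠ = arctan(50/10) ≈ 78.69°
pole (s+50): 50 + j50 → |·| = √(50²+50²) = √5000 ≈ 70.711, ∠ = arctan(50/50) ≈ 45.00°
pole (s+207): 207 + j50 → |·| = √(207²+50²) = √45349 ≈ 212.95, ∠ = arctan(50/207) ≈ 13.58°
|T| = 1000 · 9.3762e+05 / 7.678e+05 ≈ 1221.2
Gain = 20 log₁₀(1221.2) ≈ 61.74 dB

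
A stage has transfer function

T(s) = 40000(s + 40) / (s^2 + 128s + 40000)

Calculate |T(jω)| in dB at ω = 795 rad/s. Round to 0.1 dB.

34.5 dB

At s = jω = j795:
zero (s+40): 40 + j795 → |·| = √(40²+795²) = √633625 ≈ 796.01, ∠ = arctan(795/40) ≈ 87.12°
quadratic: (j795)² + 128·j795 + 40000 = -592025 + j101760 → |·| ≈ 6.0071e+05, ∠ ≈ 170.25°
|T| = 40000 · 796.01 / 6.0071e+05 ≈ 53.005
Gain = 20 log₁₀(53.005) ≈ 34.49 dB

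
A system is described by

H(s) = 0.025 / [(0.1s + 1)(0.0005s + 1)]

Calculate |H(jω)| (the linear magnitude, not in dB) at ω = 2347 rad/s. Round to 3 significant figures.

6.91e-05

At ω = 2347 rad/s:
pole (1 + j2347·0.1) = 1 + j234.7 → |·| ≈ 234.7, ∠ ≈ 89.76°
pole (1 + j2347·0.0005) = 1 + j1.1735 → |·| ≈ 1.5418, ∠ ≈ 49.56°
|H| = 0.025 · 1 / (234.7 · 1.5418) ≈ 6.9087e-05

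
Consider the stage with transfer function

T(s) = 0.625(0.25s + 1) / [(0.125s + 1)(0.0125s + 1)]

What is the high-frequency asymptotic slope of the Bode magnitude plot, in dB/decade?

Each pole contributes −20 dB/decade at high frequency; each zero contributes +20 dB/decade.
Net: 1 zero(s) − 2 pole(s) → -20 dB/decade.

-20 dB/decade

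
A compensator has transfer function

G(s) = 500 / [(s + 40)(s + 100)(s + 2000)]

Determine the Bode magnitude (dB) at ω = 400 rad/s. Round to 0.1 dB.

At s = jω = j400:
pole (s+40): 40 + j400 → |·| = √(40²+400²) = √161600 ≈ 402, ∠ = arctan(400/40) ≈ 84.29°
pole (s+100): 100 + j400 → |·| = √(100²+400²) = √170000 ≈ 412.31, ∠ = arctan(400/100) ≈ 75.96°
pole (s+2000): 2000 + j400 → |·| = √(2000²+400²) = √4160000 ≈ 2039.6, ∠ = arctan(400/2000) ≈ 11.31°
|G| = 500 / 3.3806e+08 ≈ 1.479e-06
Gain = 20 log₁₀(1.479e-06) ≈ -116.60 dB

-116.6 dB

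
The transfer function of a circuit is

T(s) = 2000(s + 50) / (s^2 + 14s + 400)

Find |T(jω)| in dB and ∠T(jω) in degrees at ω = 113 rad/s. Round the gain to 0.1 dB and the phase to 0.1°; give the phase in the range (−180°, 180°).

At s = jω = j113:
zero (s+50): 50 + j113 → |·| = √(50²+113²) = √15269 ≈ 123.57, ∠ = arctan(113/50) ≈ 66.13°
quadratic: (j113)² + 14·j113 + 400 = -12369 + j1582 → |·| ≈ 12470, ∠ ≈ 172.71°
|T| = 2000 · 123.57 / 12470 ≈ 19.819
Gain = 20 log₁₀(19.819) ≈ 25.94 dB
∠T = 66.13° − 172.71° = -106.58°

25.9 dB, -106.6°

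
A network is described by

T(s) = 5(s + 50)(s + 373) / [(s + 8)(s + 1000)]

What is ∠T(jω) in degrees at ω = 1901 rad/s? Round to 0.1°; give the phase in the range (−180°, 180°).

15.4°

At s = jω = j1901:
zero (s+50): 50 + j1901 → |·| = √(50²+1901²) = √3616301 ≈ 1901.7, ∠ = arctan(1901/50) ≈ 88.49°
zero (s+373): 373 + j1901 → |·| = √(373²+1901²) = √3752930 ≈ 1937.2, ∠ = arctan(1901/373) ≈ 78.90°
pole (s+8): 8 + j1901 → |·| = √(8²+1901²) = √3613865 ≈ 1901, ∠ = arctan(1901/8) ≈ 89.76°
pole (s+1000): 1000 + j1901 → |·| = √(1000²+1901²) = √4613801 ≈ 2148, ∠ = arctan(1901/1000) ≈ 62.25°
∠T = 167.39° − 152.01° = 15.38°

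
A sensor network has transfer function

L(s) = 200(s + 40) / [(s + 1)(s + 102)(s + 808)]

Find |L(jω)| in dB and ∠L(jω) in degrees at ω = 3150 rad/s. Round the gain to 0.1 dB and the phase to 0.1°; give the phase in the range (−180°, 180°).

-94.2 dB, -164.5°

At s = jω = j3150:
zero (s+40): 40 + j3150 → |·| = √(40²+3150²) = √9924100 ≈ 3150.3, ∠ = arctan(3150/40) ≈ 89.27°
pole (s+1): 1 + j3150 → |·| = √(1²+3150²) = √9922501 ≈ 3150, ∠ = arctan(3150/1) ≈ 89.98°
pole (s+102): 102 + j3150 → |·| = √(102²+3150²) = √9932904 ≈ 3151.7, ∠ = arctan(3150/102) ≈ 88.15°
pole (s+808): 808 + j3150 → |·| = √(808²+3150²) = √10575364 ≈ 3252, ∠ = arctan(3150/808) ≈ 75.61°
|L| = 200 · 3150.3 / 3.2285e+10 ≈ 1.9516e-05
Gain = 20 log₁₀(1.9516e-05) ≈ -94.19 dB
∠L = 89.27° − 253.74° = -164.47°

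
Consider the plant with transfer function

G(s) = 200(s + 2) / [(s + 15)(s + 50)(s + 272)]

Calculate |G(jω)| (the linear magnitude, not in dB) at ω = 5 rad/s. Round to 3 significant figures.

0.00498

At s = jω = j5:
zero (s+2): 2 + j5 → |·| = √(2²+5²) = √29 ≈ 5.3852, ∠ = arctan(5/2) ≈ 68.20°
pole (s+15): 15 + j5 → |·| = √(15²+5²) = √250 ≈ 15.811, ∠ = arctan(5/15) ≈ 18.43°
pole (s+50): 50 + j5 → |·| = √(50²+5²) = √2525 ≈ 50.249, ∠ = arctan(5/50) ≈ 5.71°
pole (s+272): 272 + j5 → |·| = √(272²+5²) = √74009 ≈ 272.05, ∠ = arctan(5/272) ≈ 1.05°
|G| = 200 · 5.3852 / 2.1614e+05 ≈ 0.0049831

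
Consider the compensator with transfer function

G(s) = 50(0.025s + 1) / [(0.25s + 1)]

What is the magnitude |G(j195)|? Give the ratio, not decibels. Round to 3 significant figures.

5.10

At ω = 195 rad/s:
zero (1 + j195·0.025) = 1 + j4.875 → |·| ≈ 4.9765, ∠ ≈ 78.41°
pole (1 + j195·0.25) = 1 + j48.75 → |·| ≈ 48.76, ∠ ≈ 88.82°
|G| = 50 · 4.9765 / (48.76) ≈ 5.1031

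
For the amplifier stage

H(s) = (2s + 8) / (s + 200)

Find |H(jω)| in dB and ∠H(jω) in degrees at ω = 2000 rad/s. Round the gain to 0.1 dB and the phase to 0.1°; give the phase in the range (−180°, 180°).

Substitute s = j2000:
Numerator: 2(j2000) + 8 = 8 + j4000
Denominator: (j2000) + 200 = 200 + j2000
|N| = √(8² + 4000²) ≈ 4000, ∠N ≈ 89.89°
|D| = √(200² + 2000²) ≈ 2010, ∠D ≈ 84.29°
|H| = 4000 / 2010 ≈ 1.99
Gain = 20 log₁₀(1.99) ≈ 5.98 dB
∠H = 89.89° − 84.29° = 5.60°

6.0 dB, 5.6°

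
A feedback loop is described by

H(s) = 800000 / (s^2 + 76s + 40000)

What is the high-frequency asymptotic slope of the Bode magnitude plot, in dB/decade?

Each pole contributes −20 dB/decade at high frequency; each zero contributes +20 dB/decade.
Net: 0 zero(s) − 2 pole(s) → -40 dB/decade.

-40 dB/decade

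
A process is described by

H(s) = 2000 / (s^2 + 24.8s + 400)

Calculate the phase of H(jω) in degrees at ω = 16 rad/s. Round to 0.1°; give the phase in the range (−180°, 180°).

At s = jω = j16:
quadratic: (j16)² + 24.8·j16 + 400 = 144 + j396.8 → |·| ≈ 422.12, ∠ ≈ 70.05°
∠H = 0.00° − 70.05° = -70.05°

-70.1°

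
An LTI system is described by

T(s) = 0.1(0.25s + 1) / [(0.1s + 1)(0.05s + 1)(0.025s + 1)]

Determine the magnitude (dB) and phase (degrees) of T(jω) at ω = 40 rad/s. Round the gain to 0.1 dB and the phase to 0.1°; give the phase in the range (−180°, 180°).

At ω = 40 rad/s:
zero (1 + j40·0.25) = 1 + j10 → |·| ≈ 10.05, ∠ ≈ 84.29°
pole (1 + j40·0.1) = 1 + j4 → |·| ≈ 4.1231, ∠ ≈ 75.96°
pole (1 + j40·0.05) = 1 + j2 → |·| ≈ 2.2361, ∠ ≈ 63.43°
pole (1 + j40·0.025) = 1 + j1 → |·| ≈ 1.4142, ∠ ≈ 45.00°
|T| = 0.1 · 10.05 / (4.1231 · 2.2361 · 1.4142) ≈ 0.07708
Gain = 20 log₁₀(0.07708) ≈ -22.26 dB
∠T = (84.29°) − (75.96° + 63.43° + 45.00°) = -100.10°

-22.3 dB, -100.1°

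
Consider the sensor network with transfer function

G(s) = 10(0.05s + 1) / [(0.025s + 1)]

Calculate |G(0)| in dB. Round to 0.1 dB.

G(0) = 10 · 1 / 1 = 10
20 log₁₀(10) ≈ 20.00 dB

20.0 dB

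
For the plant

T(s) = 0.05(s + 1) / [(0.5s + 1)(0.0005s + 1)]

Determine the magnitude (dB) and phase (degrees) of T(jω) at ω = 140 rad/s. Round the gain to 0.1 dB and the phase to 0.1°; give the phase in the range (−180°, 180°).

-20.0 dB, -3.6°

At ω = 140 rad/s:
zero (1 + j140·1) = 1 + j140 → |·| ≈ 140, ∠ ≈ 89.59°
pole (1 + j140·0.5) = 1 + j70 → |·| ≈ 70.007, ∠ ≈ 89.18°
pole (1 + j140·0.0005) = 1 + j0.07 → |·| ≈ 1.0024, ∠ ≈ 4.00°
|T| = 0.05 · 140 / (70.007 · 1.0024) ≈ 0.099751
Gain = 20 log₁₀(0.099751) ≈ -20.02 dB
∠T = (89.59°) − (89.18° + 4.00°) = -3.59°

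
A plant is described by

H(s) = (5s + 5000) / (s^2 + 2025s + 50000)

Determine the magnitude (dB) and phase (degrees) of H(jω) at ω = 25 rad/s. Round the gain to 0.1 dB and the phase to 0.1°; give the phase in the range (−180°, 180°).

Substitute s = j25:
Numerator: 5(j25) + 5000 = 5000 + j125
Denominator: (j25)^2 + 2025(j25) + 50000 = 49375 + j50625
|N| = √(5000² + 125²) ≈ 5001.6, ∠N ≈ 1.43°
|D| = √(49375² + 50625²) ≈ 70716, ∠D ≈ 45.72°
|H| = 5001.6 / 70716 ≈ 0.070728
Gain = 20 log₁₀(0.070728) ≈ -23.01 dB
∠H = 1.43° − 45.72° = -44.29°

-23.0 dB, -44.3°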